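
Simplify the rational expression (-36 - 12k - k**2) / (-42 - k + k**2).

Euclidean algorithm in ℚ[k]:
  -k**2 - 12k - 36 = (-1)(k**2 - k - 42) + (-13k - 78)
  k**2 - k - 42 = (-(1/13)k + 7/13)(-13k - 78) + (0)
Last nonzero remainder: -13k - 78. Dividing through by -13 gives the monic gcd k + 6.
Cancel k + 6 from numerator and denominator to get the reduced form.

(-6 - k)/(-7 + k)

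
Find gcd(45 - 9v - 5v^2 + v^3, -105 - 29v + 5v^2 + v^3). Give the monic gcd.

-15 - 2v + v^2

Euclidean algorithm in ℚ[v]:
  v^3 - 5v^2 - 9v + 45 = (v^3 + 5v^2 - 29v - 105) + (-10v^2 + 20v + 150)
  v^3 + 5v^2 - 29v - 105 = (-(1/10)v - 7/10)(-10v^2 + 20v + 150) + (0)
Last nonzero remainder: -10v^2 + 20v + 150. Dividing through by -10 gives the monic gcd v^2 - 2v - 15.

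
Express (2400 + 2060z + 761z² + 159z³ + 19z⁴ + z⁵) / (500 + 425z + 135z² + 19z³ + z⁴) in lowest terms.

(24 + 5z + z²)/(5 + z)

Euclidean algorithm in ℚ[z]:
  z⁵ + 19z⁴ + 159z³ + 761z² + 2060z + 2400 = (z)(z⁴ + 19z³ + 135z² + 425z + 500) + (24z³ + 336z² + 1560z + 2400)
  z⁴ + 19z³ + 135z² + 425z + 500 = ((1/24)z + 5/24)(24z³ + 336z² + 1560z + 2400) + (0)
Last nonzero remainder: 24z³ + 336z² + 1560z + 2400. Dividing through by 24 gives the monic gcd z³ + 14z² + 65z + 100.
Cancel z³ + 14z² + 65z + 100 from numerator and denominator to get the reduced form.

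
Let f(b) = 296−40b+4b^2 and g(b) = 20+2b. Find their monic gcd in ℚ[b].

Euclidean algorithm in ℚ[b]:
  4b^2−40b+296 = (2b−40)(2b+20) + (1096)
  2b+20 = ((1/548)b+5/274)(1096) + (0)
The last nonzero remainder is the constant 1096, so the polynomials are coprime and gcd = 1.

1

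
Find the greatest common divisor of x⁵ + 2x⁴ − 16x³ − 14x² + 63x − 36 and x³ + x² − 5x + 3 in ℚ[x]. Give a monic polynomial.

By polynomial division,
  x⁵ + 2x⁴ − 16x³ − 14x² + 63x − 36 = (x² + x − 12)(x³ + x² − 5x + 3) + (0)
The last nonzero remainder x³ + x² − 5x + 3 is already monic.

x³ + x² − 5x + 3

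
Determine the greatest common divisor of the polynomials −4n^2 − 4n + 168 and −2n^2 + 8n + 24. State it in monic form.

n − 6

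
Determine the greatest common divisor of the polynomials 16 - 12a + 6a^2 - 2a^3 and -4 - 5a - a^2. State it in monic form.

1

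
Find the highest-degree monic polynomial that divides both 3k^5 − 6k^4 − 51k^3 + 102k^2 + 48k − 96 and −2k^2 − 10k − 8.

k^2 + 5k + 4

Euclidean algorithm in ℚ[k]:
  3k^5 − 6k^4 − 51k^3 + 102k^2 + 48k − 96 = (−(3/2)k^3 + (21/2)k^2 − 21k + 12)(−2k^2 − 10k − 8) + (0)
Last nonzero remainder: −2k^2 − 10k − 8. Dividing through by −2 gives the monic gcd k^2 + 5k + 4.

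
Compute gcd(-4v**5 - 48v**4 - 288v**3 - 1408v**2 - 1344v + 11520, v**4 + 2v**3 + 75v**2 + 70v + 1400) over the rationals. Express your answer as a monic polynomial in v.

v**2 + 2v + 40

Apply the Euclidean algorithm:
  -4v**5 - 48v**4 - 288v**3 - 1408v**2 - 1344v + 11520 = (-4v - 40)(v**4 + 2v**3 + 75v**2 + 70v + 1400) + (92v**3 + 1872v**2 + 7056v + 67520)
  v**4 + 2v**3 + 75v**2 + 70v + 1400 = ((1/92)v - 211/1058)(92v**3 + 1872v**2 + 7056v + 67520) + ((196599/529)v**2 + (393198/529)v + 7863960/529)
  92v**3 + 1872v**2 + 7056v + 67520 = ((48668/196599)v + 892952/196599)((196599/529)v**2 + (393198/529)v + 7863960/529) + (0)
Last nonzero remainder: (196599/529)v**2 + (393198/529)v + 7863960/529. Dividing through by 196599/529 gives the monic gcd v**2 + 2v + 40.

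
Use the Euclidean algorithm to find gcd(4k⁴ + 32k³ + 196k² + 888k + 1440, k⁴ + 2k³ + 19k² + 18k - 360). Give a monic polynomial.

By polynomial division,
  4k⁴ + 32k³ + 196k² + 888k + 1440 = (4)(k⁴ + 2k³ + 19k² + 18k - 360) + (24k³ + 120k² + 816k + 2880)
  k⁴ + 2k³ + 19k² + 18k - 360 = ((1/24)k - 1/8)(24k³ + 120k² + 816k + 2880) + (0)
Last nonzero remainder: 24k³ + 120k² + 816k + 2880. Dividing through by 24 gives the monic gcd k³ + 5k² + 34k + 120.

k³ + 5k² + 34k + 120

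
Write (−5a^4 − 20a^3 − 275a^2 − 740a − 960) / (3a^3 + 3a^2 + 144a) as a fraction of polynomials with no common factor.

(−5a^2 − 15a − 20)/(3a)

Apply the Euclidean algorithm:
  −5a^4 − 20a^3 − 275a^2 − 740a − 960 = (−(5/3)a − 5)(3a^3 + 3a^2 + 144a) + (−20a^2 − 20a − 960)
  3a^3 + 3a^2 + 144a = (−(3/20)a)(−20a^2 − 20a − 960) + (0)
Last nonzero remainder: −20a^2 − 20a − 960. Dividing through by −20 gives the monic gcd a^2 + a + 48.
Cancel a^2 + a + 48 from numerator and denominator to get the reduced form.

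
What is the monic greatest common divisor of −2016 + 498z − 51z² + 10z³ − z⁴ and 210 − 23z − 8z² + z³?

42 − 13z + z²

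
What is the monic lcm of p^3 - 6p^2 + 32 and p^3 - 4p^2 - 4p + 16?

p^4 - 8p^3 + 12p^2 + 32p - 64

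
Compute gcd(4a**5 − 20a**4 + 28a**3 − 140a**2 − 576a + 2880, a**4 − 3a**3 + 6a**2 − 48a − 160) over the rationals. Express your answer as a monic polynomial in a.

a**3 − 5a**2 + 16a − 80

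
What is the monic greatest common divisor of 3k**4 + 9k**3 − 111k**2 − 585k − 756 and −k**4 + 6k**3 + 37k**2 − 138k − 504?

k**3 − 37k − 84

Euclidean algorithm in ℚ[k]:
  3k**4 + 9k**3 − 111k**2 − 585k − 756 = (−3)(−k**4 + 6k**3 + 37k**2 − 138k − 504) + (27k**3 − 999k − 2268)
  −k**4 + 6k**3 + 37k**2 − 138k − 504 = (−(1/27)k + 2/9)(27k**3 − 999k − 2268) + (0)
Last nonzero remainder: 27k**3 − 999k − 2268. Dividing through by 27 gives the monic gcd k**3 − 37k − 84.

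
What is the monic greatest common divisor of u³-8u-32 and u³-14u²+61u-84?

u-4

By polynomial division,
  u³-8u-32 = (u³-14u²+61u-84) + (14u²-69u+52)
  u³-14u²+61u-84 = ((1/14)u-127/196)(14u²-69u+52) + ((2465/196)u-2465/49)
  14u²-69u+52 = ((2744/2465)u-2548/2465)((2465/196)u-2465/49) + (0)
Last nonzero remainder: (2465/196)u-2465/49. Dividing through by 2465/196 gives the monic gcd u-4.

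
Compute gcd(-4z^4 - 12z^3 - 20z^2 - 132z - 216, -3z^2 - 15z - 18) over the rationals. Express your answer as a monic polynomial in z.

Repeated division with remainder:
  -4z^4 - 12z^3 - 20z^2 - 132z - 216 = ((4/3)z^2 - (8/3)z + 12)(-3z^2 - 15z - 18) + (0)
Last nonzero remainder: -3z^2 - 15z - 18. Dividing through by -3 gives the monic gcd z^2 + 5z + 6.

z^2 + 5z + 6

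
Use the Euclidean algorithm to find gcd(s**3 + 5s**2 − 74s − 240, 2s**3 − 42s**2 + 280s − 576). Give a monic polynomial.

s − 8

By polynomial division,
  s**3 + 5s**2 − 74s − 240 = (1/2)(2s**3 − 42s**2 + 280s − 576) + (26s**2 − 214s + 48)
  2s**3 − 42s**2 + 280s − 576 = ((1/13)s − 166/169)(26s**2 − 214s + 48) + ((11172/169)s − 89376/169)
  26s**2 − 214s + 48 = ((2197/5586)s − 169/1862)((11172/169)s − 89376/169) + (0)
Last nonzero remainder: (11172/169)s − 89376/169. Dividing through by 11172/169 gives the monic gcd s − 8.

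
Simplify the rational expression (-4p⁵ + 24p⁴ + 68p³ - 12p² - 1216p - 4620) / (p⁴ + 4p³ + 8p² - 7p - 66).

(-4p² + 48p - 140)/(p - 2)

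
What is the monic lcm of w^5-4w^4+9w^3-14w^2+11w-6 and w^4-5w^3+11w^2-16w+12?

w^6-6w^5+17w^4-32w^3+39w^2-28w+12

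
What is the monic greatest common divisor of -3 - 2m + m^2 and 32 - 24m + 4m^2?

1

Repeated division with remainder:
  m^2 - 2m - 3 = (1/4)(4m^2 - 24m + 32) + (4m - 11)
  4m^2 - 24m + 32 = (m - 13/4)(4m - 11) + (-15/4)
  4m - 11 = (-(16/15)m + 44/15)(-15/4) + (0)
The last nonzero remainder is the constant -15/4, so the polynomials are coprime and gcd = 1.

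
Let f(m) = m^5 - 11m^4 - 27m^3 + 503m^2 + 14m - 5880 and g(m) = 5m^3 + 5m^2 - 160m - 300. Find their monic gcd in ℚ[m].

Apply the Euclidean algorithm:
  m^5 - 11m^4 - 27m^3 + 503m^2 + 14m - 5880 = ((1/5)m^2 - (12/5)m + 17/5)(5m^3 + 5m^2 - 160m - 300) + (162m^2 - 162m - 4860)
  5m^3 + 5m^2 - 160m - 300 = ((5/162)m + 5/81)(162m^2 - 162m - 4860) + (0)
Last nonzero remainder: 162m^2 - 162m - 4860. Dividing through by 162 gives the monic gcd m^2 - m - 30.

m^2 - m - 30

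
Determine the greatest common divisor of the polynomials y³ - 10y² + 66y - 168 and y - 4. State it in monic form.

By polynomial division,
  y³ - 10y² + 66y - 168 = (y² - 6y + 42)(y - 4) + (0)
The last nonzero remainder y - 4 is already monic.

y - 4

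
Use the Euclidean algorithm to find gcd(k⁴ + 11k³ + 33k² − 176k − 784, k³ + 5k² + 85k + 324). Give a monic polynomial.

k + 4

Repeated division with remainder:
  k⁴ + 11k³ + 33k² − 176k − 784 = (k + 6)(k³ + 5k² + 85k + 324) + (−82k² − 1010k − 2728)
  k³ + 5k² + 85k + 324 = (−(1/82)k + 150/1681)(−82k² − 1010k − 2728) + ((238461/1681)k + 953844/1681)
  −82k² − 1010k − 2728 = (−(137842/238461)k − 1146442/238461)((238461/1681)k + 953844/1681) + (0)
Last nonzero remainder: (238461/1681)k + 953844/1681. Dividing through by 238461/1681 gives the monic gcd k + 4.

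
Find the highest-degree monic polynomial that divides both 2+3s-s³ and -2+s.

-2+s

Apply the Euclidean algorithm:
  -s³+3s+2 = (-s²-2s-1)(s-2) + (0)
The last nonzero remainder s-2 is already monic.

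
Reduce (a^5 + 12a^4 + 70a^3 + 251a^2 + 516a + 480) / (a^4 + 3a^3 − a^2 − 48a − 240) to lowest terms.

(a^2 + 5a + 8)/(a − 4)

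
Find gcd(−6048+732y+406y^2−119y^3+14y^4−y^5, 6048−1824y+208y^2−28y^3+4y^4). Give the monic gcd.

Apply the Euclidean algorithm:
  −y^5+14y^4−119y^3+406y^2+732y−6048 = (−(1/4)y+7/4)(4y^4−28y^3+208y^2−1824y+6048) + (−18y^3−414y^2+5436y−16632)
  4y^4−28y^3+208y^2−1824y+6048 = (−(2/9)y+20/3)(−18y^3−414y^2+5436y−16632) + (4176y^2−41760y+116928)
  −18y^3−414y^2+5436y−16632 = (−(1/232)y−33/232)(4176y^2−41760y+116928) + (0)
Last nonzero remainder: 4176y^2−41760y+116928. Dividing through by 4176 gives the monic gcd y^2−10y+28.

28−10y+y^2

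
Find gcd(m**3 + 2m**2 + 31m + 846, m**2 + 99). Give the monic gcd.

Repeated division with remainder:
  m**3 + 2m**2 + 31m + 846 = (m + 2)(m**2 + 99) + (-68m + 648)
  m**2 + 99 = (-(1/68)m - 81/578)(-68m + 648) + (54855/289)
  -68m + 648 = (-(19652/54855)m + 20808/6095)(54855/289) + (0)
The last nonzero remainder is the constant 54855/289, so the polynomials are coprime and gcd = 1.

1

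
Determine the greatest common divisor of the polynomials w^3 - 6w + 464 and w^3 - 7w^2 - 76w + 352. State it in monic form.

By polynomial division,
  w^3 - 6w + 464 = (w^3 - 7w^2 - 76w + 352) + (7w^2 + 70w + 112)
  w^3 - 7w^2 - 76w + 352 = ((1/7)w - 17/7)(7w^2 + 70w + 112) + (78w + 624)
  7w^2 + 70w + 112 = ((7/78)w + 7/39)(78w + 624) + (0)
Last nonzero remainder: 78w + 624. Dividing through by 78 gives the monic gcd w + 8.

w + 8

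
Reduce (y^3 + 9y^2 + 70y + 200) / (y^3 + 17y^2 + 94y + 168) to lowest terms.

(y^2 + 5y + 50)/(y^2 + 13y + 42)

Apply the Euclidean algorithm:
  y^3 + 9y^2 + 70y + 200 = (y^3 + 17y^2 + 94y + 168) + (−8y^2 − 24y + 32)
  y^3 + 17y^2 + 94y + 168 = (−(1/8)y − 7/4)(−8y^2 − 24y + 32) + (56y + 224)
  −8y^2 − 24y + 32 = (−(1/7)y + 1/7)(56y + 224) + (0)
Last nonzero remainder: 56y + 224. Dividing through by 56 gives the monic gcd y + 4.
Cancel y + 4 from numerator and denominator to get the reduced form.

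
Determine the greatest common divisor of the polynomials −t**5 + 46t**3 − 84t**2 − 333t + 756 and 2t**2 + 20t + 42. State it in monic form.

By polynomial division,
  −t**5 + 46t**3 − 84t**2 − 333t + 756 = (−(1/2)t**3 + 5t**2 − (33/2)t + 18)(2t**2 + 20t + 42) + (0)
Last nonzero remainder: 2t**2 + 20t + 42. Dividing through by 2 gives the monic gcd t**2 + 10t + 21.

t**2 + 10t + 21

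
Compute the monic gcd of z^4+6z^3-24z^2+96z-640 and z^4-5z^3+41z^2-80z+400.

By polynomial division,
  z^4+6z^3-24z^2+96z-640 = (z^4-5z^3+41z^2-80z+400) + (11z^3-65z^2+176z-1040)
  z^4-5z^3+41z^2-80z+400 = ((1/11)z+10/121)(11z^3-65z^2+176z-1040) + ((3675/121)z^2+58800/121)
  11z^3-65z^2+176z-1040 = ((1331/3675)z-1573/735)((3675/121)z^2+58800/121) + (0)
Last nonzero remainder: (3675/121)z^2+58800/121. Dividing through by 3675/121 gives the monic gcd z^2+16.

z^2+16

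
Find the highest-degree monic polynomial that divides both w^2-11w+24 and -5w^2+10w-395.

1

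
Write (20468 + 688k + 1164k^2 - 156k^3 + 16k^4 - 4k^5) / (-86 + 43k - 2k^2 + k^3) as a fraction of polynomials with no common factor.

Euclidean algorithm in ℚ[k]:
  -4k^5 + 16k^4 - 156k^3 + 1164k^2 + 688k + 20468 = (-4k^2 + 8k + 32)(k^3 - 2k^2 + 43k - 86) + (540k^2 + 23220)
  k^3 - 2k^2 + 43k - 86 = ((1/540)k - 1/270)(540k^2 + 23220) + (0)
Last nonzero remainder: 540k^2 + 23220. Dividing through by 540 gives the monic gcd k^2 + 43.
Cancel k^2 + 43 from numerator and denominator to get the reduced form.

(476 + 16k + 16k^2 - 4k^3)/(-2 + k)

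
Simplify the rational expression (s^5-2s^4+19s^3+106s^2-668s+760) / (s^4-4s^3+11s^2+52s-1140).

(s^2-4s+4)/(s-6)

Apply the Euclidean algorithm:
  s^5-2s^4+19s^3+106s^2-668s+760 = (s+2)(s^4-4s^3+11s^2+52s-1140) + (16s^3+32s^2+368s+3040)
  s^4-4s^3+11s^2+52s-1140 = ((1/16)s-3/8)(16s^3+32s^2+368s+3040) + (0)
Last nonzero remainder: 16s^3+32s^2+368s+3040. Dividing through by 16 gives the monic gcd s^3+2s^2+23s+190.
Cancel s^3+2s^2+23s+190 from numerator and denominator to get the reduced form.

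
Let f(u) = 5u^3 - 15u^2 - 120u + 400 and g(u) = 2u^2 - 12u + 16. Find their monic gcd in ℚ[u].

Repeated division with remainder:
  5u^3 - 15u^2 - 120u + 400 = ((5/2)u + 15/2)(2u^2 - 12u + 16) + (-70u + 280)
  2u^2 - 12u + 16 = (-(1/35)u + 2/35)(-70u + 280) + (0)
Last nonzero remainder: -70u + 280. Dividing through by -70 gives the monic gcd u - 4.

u - 4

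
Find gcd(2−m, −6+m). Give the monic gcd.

1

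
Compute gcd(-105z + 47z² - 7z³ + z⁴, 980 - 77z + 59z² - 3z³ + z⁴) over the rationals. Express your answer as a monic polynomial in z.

Repeated division with remainder:
  z⁴ - 7z³ + 47z² - 105z = (z⁴ - 3z³ + 59z² - 77z + 980) + (-4z³ - 12z² - 28z - 980)
  z⁴ - 3z³ + 59z² - 77z + 980 = (-(1/4)z + 3/2)(-4z³ - 12z² - 28z - 980) + (70z² - 280z + 2450)
  -4z³ - 12z² - 28z - 980 = (-(2/35)z - 2/5)(70z² - 280z + 2450) + (0)
Last nonzero remainder: 70z² - 280z + 2450. Dividing through by 70 gives the monic gcd z² - 4z + 35.

35 - 4z + z²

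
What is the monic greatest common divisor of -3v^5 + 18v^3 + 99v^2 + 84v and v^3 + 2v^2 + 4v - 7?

v^2 + 3v + 7

Repeated division with remainder:
  -3v^5 + 18v^3 + 99v^2 + 84v = (-3v^2 + 6v + 18)(v^3 + 2v^2 + 4v - 7) + (18v^2 + 54v + 126)
  v^3 + 2v^2 + 4v - 7 = ((1/18)v - 1/18)(18v^2 + 54v + 126) + (0)
Last nonzero remainder: 18v^2 + 54v + 126. Dividing through by 18 gives the monic gcd v^2 + 3v + 7.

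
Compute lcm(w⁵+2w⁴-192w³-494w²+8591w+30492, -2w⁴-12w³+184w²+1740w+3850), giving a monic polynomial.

Euclidean algorithm in ℚ[w]:
  w⁵+2w⁴-192w³-494w²+8591w+30492 = (-(1/2)w+2)(-2w⁴-12w³+184w²+1740w+3850) + (-76w³+8w²+7036w+22792)
  -2w⁴-12w³+184w²+1740w+3850 = ((1/38)w+58/361)(-76w³+8w²+7036w+22792) + (-(882/361)w²+(3528/361)w+67914/361)
  -76w³+8w²+7036w+22792 = ((13718/441)w+53428/441)(-(882/361)w²+(3528/361)w+67914/361) + (0)
Last nonzero remainder: -(882/361)w²+(3528/361)w+67914/361. Dividing through by -882/361 gives the monic gcd w²-4w-77.
Then lcm(f, g) = f·g / gcd(f, g); expanding and making the result monic gives the answer.

w⁷+12w⁶-147w⁵-2364w⁴-1149w³+104052w²+519695w+762300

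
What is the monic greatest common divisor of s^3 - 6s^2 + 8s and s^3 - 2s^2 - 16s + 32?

s^2 - 6s + 8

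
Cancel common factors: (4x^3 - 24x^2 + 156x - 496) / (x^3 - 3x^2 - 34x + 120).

(4x^2 - 8x + 124)/(x^2 + x - 30)

By polynomial division,
  4x^3 - 24x^2 + 156x - 496 = (4)(x^3 - 3x^2 - 34x + 120) + (-12x^2 + 292x - 976)
  x^3 - 3x^2 - 34x + 120 = (-(1/12)x - 16/9)(-12x^2 + 292x - 976) + ((3634/9)x - 14536/9)
  -12x^2 + 292x - 976 = (-(54/1817)x + 1098/1817)((3634/9)x - 14536/9) + (0)
Last nonzero remainder: (3634/9)x - 14536/9. Dividing through by 3634/9 gives the monic gcd x - 4.
Cancel x - 4 from numerator and denominator to get the reduced form.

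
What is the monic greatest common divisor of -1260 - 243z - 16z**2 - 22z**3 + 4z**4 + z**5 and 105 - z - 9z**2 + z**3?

By polynomial division,
  z**5 + 4z**4 - 22z**3 - 16z**2 - 243z - 1260 = (z**2 + 13z + 96)(z**3 - 9z**2 - z + 105) + (756z**2 - 1512z - 11340)
  z**3 - 9z**2 - z + 105 = ((1/756)z - 1/108)(756z**2 - 1512z - 11340) + (0)
Last nonzero remainder: 756z**2 - 1512z - 11340. Dividing through by 756 gives the monic gcd z**2 - 2z - 15.

-15 - 2z + z**2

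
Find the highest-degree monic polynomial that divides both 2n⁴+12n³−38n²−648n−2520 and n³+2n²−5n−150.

n²+7n+30

Apply the Euclidean algorithm:
  2n⁴+12n³−38n²−648n−2520 = (2n+8)(n³+2n²−5n−150) + (−44n²−308n−1320)
  n³+2n²−5n−150 = (−(1/44)n+5/44)(−44n²−308n−1320) + (0)
Last nonzero remainder: −44n²−308n−1320. Dividing through by −44 gives the monic gcd n²+7n+30.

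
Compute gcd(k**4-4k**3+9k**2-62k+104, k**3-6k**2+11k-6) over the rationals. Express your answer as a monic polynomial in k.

k-2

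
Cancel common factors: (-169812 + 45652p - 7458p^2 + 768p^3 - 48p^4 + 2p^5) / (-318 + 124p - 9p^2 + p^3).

Apply the Euclidean algorithm:
  2p^5 - 48p^4 + 768p^3 - 7458p^2 + 45652p - 169812 = (2p^2 - 30p + 250)(p^3 - 9p^2 + 124p - 318) + (-852p^2 + 5112p - 90312)
  p^3 - 9p^2 + 124p - 318 = (-(1/852)p + 1/284)(-852p^2 + 5112p - 90312) + (0)
Last nonzero remainder: -852p^2 + 5112p - 90312. Dividing through by -852 gives the monic gcd p^2 - 6p + 106.
Cancel p^2 - 6p + 106 from numerator and denominator to get the reduced form.

(-1602 + 340p - 36p^2 + 2p^3)/(-3 + p)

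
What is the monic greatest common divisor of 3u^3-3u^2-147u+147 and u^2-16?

1

Euclidean algorithm in ℚ[u]:
  3u^3-3u^2-147u+147 = (3u-3)(u^2-16) + (-99u+99)
  u^2-16 = (-(1/99)u-1/99)(-99u+99) + (-15)
  -99u+99 = ((33/5)u-33/5)(-15) + (0)
The last nonzero remainder is the constant -15, so the polynomials are coprime and gcd = 1.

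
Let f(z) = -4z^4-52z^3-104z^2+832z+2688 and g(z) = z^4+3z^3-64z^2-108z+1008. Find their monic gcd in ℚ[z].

z^3+9z^2-10z-168

Apply the Euclidean algorithm:
  -4z^4-52z^3-104z^2+832z+2688 = (-4)(z^4+3z^3-64z^2-108z+1008) + (-40z^3-360z^2+400z+6720)
  z^4+3z^3-64z^2-108z+1008 = (-(1/40)z+3/20)(-40z^3-360z^2+400z+6720) + (0)
Last nonzero remainder: -40z^3-360z^2+400z+6720. Dividing through by -40 gives the monic gcd z^3+9z^2-10z-168.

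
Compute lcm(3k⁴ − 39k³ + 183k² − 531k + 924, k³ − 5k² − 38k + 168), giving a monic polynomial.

Repeated division with remainder:
  3k⁴ − 39k³ + 183k² − 531k + 924 = (3k − 24)(k³ − 5k² − 38k + 168) + (177k² − 1947k + 4956)
  k³ − 5k² − 38k + 168 = ((1/177)k + 2/59)(177k² − 1947k + 4956) + (0)
Last nonzero remainder: 177k² − 1947k + 4956. Dividing through by 177 gives the monic gcd k² − 11k + 28.
Then lcm(f, g) = f·g / gcd(f, g); expanding and making the result monic gives the answer.

k⁵ − 7k⁴ − 17k³ + 189k² − 754k + 1848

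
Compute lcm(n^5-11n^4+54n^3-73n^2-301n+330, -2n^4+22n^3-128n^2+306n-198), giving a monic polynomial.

By polynomial division,
  n^5-11n^4+54n^3-73n^2-301n+330 = (-(1/2)n)(-2n^4+22n^3-128n^2+306n-198) + (-10n^3+80n^2-400n+330)
  -2n^4+22n^3-128n^2+306n-198 = ((1/5)n-3/5)(-10n^3+80n^2-400n+330) + (0)
Last nonzero remainder: -10n^3+80n^2-400n+330. Dividing through by -10 gives the monic gcd n^3-8n^2+40n-33.
Then lcm(f, g) = f·g / gcd(f, g); expanding and making the result monic gives the answer.

n^6-14n^5+87n^4-235n^3-82n^2+1233n-990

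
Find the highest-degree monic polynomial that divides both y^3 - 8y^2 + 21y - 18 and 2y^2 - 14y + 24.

Apply the Euclidean algorithm:
  y^3 - 8y^2 + 21y - 18 = ((1/2)y - 1/2)(2y^2 - 14y + 24) + (2y - 6)
  2y^2 - 14y + 24 = (y - 4)(2y - 6) + (0)
Last nonzero remainder: 2y - 6. Dividing through by 2 gives the monic gcd y - 3.

y - 3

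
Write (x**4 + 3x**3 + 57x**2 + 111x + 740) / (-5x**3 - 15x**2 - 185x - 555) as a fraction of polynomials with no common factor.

By polynomial division,
  x**4 + 3x**3 + 57x**2 + 111x + 740 = (-(1/5)x)(-5x**3 - 15x**2 - 185x - 555) + (20x**2 + 740)
  -5x**3 - 15x**2 - 185x - 555 = (-(1/4)x - 3/4)(20x**2 + 740) + (0)
Last nonzero remainder: 20x**2 + 740. Dividing through by 20 gives the monic gcd x**2 + 37.
Cancel x**2 + 37 from numerator and denominator to get the reduced form.

(-x**2 - 3x - 20)/(5x + 15)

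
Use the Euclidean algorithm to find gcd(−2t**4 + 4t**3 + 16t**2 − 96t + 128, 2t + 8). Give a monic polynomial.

t + 4

By polynomial division,
  −2t**4 + 4t**3 + 16t**2 − 96t + 128 = (−t**3 + 6t**2 − 16t + 16)(2t + 8) + (0)
Last nonzero remainder: 2t + 8. Dividing through by 2 gives the monic gcd t + 4.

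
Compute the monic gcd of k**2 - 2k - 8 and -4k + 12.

Repeated division with remainder:
  k**2 - 2k - 8 = (-(1/4)k - 1/4)(-4k + 12) + (-5)
  -4k + 12 = ((4/5)k - 12/5)(-5) + (0)
The last nonzero remainder is the constant -5, so the polynomials are coprime and gcd = 1.

1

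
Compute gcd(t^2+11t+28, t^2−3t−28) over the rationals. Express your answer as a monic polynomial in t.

By polynomial division,
  t^2+11t+28 = (t^2−3t−28) + (14t+56)
  t^2−3t−28 = ((1/14)t−1/2)(14t+56) + (0)
Last nonzero remainder: 14t+56. Dividing through by 14 gives the monic gcd t+4.

t+4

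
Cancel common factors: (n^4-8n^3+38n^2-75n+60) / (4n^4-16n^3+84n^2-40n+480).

(n^2-3n+3)/(4n^2+4n+24)

By polynomial division,
  n^4-8n^3+38n^2-75n+60 = (1/4)(4n^4-16n^3+84n^2-40n+480) + (-4n^3+17n^2-65n-60)
  4n^4-16n^3+84n^2-40n+480 = (-n-1/4)(-4n^3+17n^2-65n-60) + ((93/4)n^2-(465/4)n+465)
  -4n^3+17n^2-65n-60 = (-(16/93)n-4/31)((93/4)n^2-(465/4)n+465) + (0)
Last nonzero remainder: (93/4)n^2-(465/4)n+465. Dividing through by 93/4 gives the monic gcd n^2-5n+20.
Cancel n^2-5n+20 from numerator and denominator to get the reduced form.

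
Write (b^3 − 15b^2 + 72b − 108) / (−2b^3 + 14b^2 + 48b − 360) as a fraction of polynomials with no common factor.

Euclidean algorithm in ℚ[b]:
  b^3 − 15b^2 + 72b − 108 = (−1/2)(−2b^3 + 14b^2 + 48b − 360) + (−8b^2 + 96b − 288)
  −2b^3 + 14b^2 + 48b − 360 = ((1/4)b + 5/4)(−8b^2 + 96b − 288) + (0)
Last nonzero remainder: −8b^2 + 96b − 288. Dividing through by −8 gives the monic gcd b^2 − 12b + 36.
Cancel b^2 − 12b + 36 from numerator and denominator to get the reduced form.

(−b + 3)/(2b + 10)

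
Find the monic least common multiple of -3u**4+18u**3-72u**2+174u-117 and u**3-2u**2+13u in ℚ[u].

u**5-6u**4+24u**3-58u**2+39u

Euclidean algorithm in ℚ[u]:
  -3u**4+18u**3-72u**2+174u-117 = (-3u+12)(u**3-2u**2+13u) + (-9u**2+18u-117)
  u**3-2u**2+13u = (-(1/9)u)(-9u**2+18u-117) + (0)
Last nonzero remainder: -9u**2+18u-117. Dividing through by -9 gives the monic gcd u**2-2u+13.
Then lcm(f, g) = f·g / gcd(f, g); expanding and making the result monic gives the answer.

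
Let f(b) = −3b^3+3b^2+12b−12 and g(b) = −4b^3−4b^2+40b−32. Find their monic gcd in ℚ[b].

Apply the Euclidean algorithm:
  −3b^3+3b^2+12b−12 = (3/4)(−4b^3−4b^2+40b−32) + (6b^2−18b+12)
  −4b^3−4b^2+40b−32 = (−(2/3)b−8/3)(6b^2−18b+12) + (0)
Last nonzero remainder: 6b^2−18b+12. Dividing through by 6 gives the monic gcd b^2−3b+2.

b^2−3b+2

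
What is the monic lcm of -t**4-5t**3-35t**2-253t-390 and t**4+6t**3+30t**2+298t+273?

t**6+13t**5+82t**4+568t**3+2659t**2+4891t+2730

Apply the Euclidean algorithm:
  -t**4-5t**3-35t**2-253t-390 = (-1)(t**4+6t**3+30t**2+298t+273) + (t**3-5t**2+45t-117)
  t**4+6t**3+30t**2+298t+273 = (t+11)(t**3-5t**2+45t-117) + (40t**2-80t+1560)
  t**3-5t**2+45t-117 = ((1/40)t-3/40)(40t**2-80t+1560) + (0)
Last nonzero remainder: 40t**2-80t+1560. Dividing through by 40 gives the monic gcd t**2-2t+39.
Then lcm(f, g) = f·g / gcd(f, g); expanding and making the result monic gives the answer.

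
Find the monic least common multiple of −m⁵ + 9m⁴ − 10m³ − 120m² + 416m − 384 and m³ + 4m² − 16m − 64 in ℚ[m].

Euclidean algorithm in ℚ[m]:
  −m⁵ + 9m⁴ − 10m³ − 120m² + 416m − 384 = (−m² + 13m − 78)(m³ + 4m² − 16m − 64) + (336m² − 5376)
  m³ + 4m² − 16m − 64 = ((1/336)m + 1/84)(336m² − 5376) + (0)
Last nonzero remainder: 336m² − 5376. Dividing through by 336 gives the monic gcd m² − 16.
Then lcm(f, g) = f·g / gcd(f, g); expanding and making the result monic gives the answer.

m⁶ − 5m⁵ − 26m⁴ + 160m³ + 64m² − 1280m + 1536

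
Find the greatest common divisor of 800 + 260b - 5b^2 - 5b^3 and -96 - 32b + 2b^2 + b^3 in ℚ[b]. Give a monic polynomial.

Repeated division with remainder:
  -5b^3 - 5b^2 + 260b + 800 = (-5)(b^3 + 2b^2 - 32b - 96) + (5b^2 + 100b + 320)
  b^3 + 2b^2 - 32b - 96 = ((1/5)b - 18/5)(5b^2 + 100b + 320) + (264b + 1056)
  5b^2 + 100b + 320 = ((5/264)b + 10/33)(264b + 1056) + (0)
Last nonzero remainder: 264b + 1056. Dividing through by 264 gives the monic gcd b + 4.

4 + b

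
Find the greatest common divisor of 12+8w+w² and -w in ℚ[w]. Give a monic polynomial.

Repeated division with remainder:
  w²+8w+12 = (-w-8)(-w) + (12)
  -w = (-(1/12)w)(12) + (0)
The last nonzero remainder is the constant 12, so the polynomials are coprime and gcd = 1.

1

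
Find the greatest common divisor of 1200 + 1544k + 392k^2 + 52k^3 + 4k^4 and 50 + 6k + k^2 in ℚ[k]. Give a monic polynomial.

Apply the Euclidean algorithm:
  4k^4 + 52k^3 + 392k^2 + 1544k + 1200 = (4k^2 + 28k + 24)(k^2 + 6k + 50) + (0)
The last nonzero remainder k^2 + 6k + 50 is already monic.

50 + 6k + k^2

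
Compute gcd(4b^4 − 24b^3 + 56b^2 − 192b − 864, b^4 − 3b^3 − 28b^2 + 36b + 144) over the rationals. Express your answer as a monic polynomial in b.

b^2 − 4b − 12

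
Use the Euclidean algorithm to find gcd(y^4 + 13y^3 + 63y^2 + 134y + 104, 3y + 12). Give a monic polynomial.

By polynomial division,
  y^4 + 13y^3 + 63y^2 + 134y + 104 = ((1/3)y^3 + 3y^2 + 9y + 26/3)(3y + 12) + (0)
Last nonzero remainder: 3y + 12. Dividing through by 3 gives the monic gcd y + 4.

y + 4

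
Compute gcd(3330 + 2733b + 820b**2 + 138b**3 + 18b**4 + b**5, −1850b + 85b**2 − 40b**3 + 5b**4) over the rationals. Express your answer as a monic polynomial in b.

37 + 2b + b**2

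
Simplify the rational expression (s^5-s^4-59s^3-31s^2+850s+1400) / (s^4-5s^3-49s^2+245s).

(s^3+11s^2+38s+40)/(s^2+7s)

Euclidean algorithm in ℚ[s]:
  s^5-s^4-59s^3-31s^2+850s+1400 = (s+4)(s^4-5s^3-49s^2+245s) + (10s^3-80s^2-130s+1400)
  s^4-5s^3-49s^2+245s = ((1/10)s+3/10)(10s^3-80s^2-130s+1400) + (-12s^2+144s-420)
  10s^3-80s^2-130s+1400 = (-(5/6)s-10/3)(-12s^2+144s-420) + (0)
Last nonzero remainder: -12s^2+144s-420. Dividing through by -12 gives the monic gcd s^2-12s+35.
Cancel s^2-12s+35 from numerator and denominator to get the reduced form.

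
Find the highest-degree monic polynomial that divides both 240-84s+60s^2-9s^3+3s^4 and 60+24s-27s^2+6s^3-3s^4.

By polynomial division,
  3s^4-9s^3+60s^2-84s+240 = (-1)(-3s^4+6s^3-27s^2+24s+60) + (-3s^3+33s^2-60s+300)
  -3s^4+6s^3-27s^2+24s+60 = (s+9)(-3s^3+33s^2-60s+300) + (-264s^2+264s-2640)
  -3s^3+33s^2-60s+300 = ((1/88)s-5/44)(-264s^2+264s-2640) + (0)
Last nonzero remainder: -264s^2+264s-2640. Dividing through by -264 gives the monic gcd s^2-s+10.

10-s+s^2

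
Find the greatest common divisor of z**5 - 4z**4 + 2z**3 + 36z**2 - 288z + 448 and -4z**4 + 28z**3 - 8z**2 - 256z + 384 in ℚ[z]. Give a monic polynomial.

z**2 - 6z + 8

Euclidean algorithm in ℚ[z]:
  z**5 - 4z**4 + 2z**3 + 36z**2 - 288z + 448 = (-(1/4)z - 3/4)(-4z**4 + 28z**3 - 8z**2 - 256z + 384) + (21z**3 - 34z**2 - 384z + 736)
  -4z**4 + 28z**3 - 8z**2 - 256z + 384 = (-(4/21)z + 452/441)(21z**3 - 34z**2 - 384z + 736) + (-(20416/441)z**2 + (40832/147)z - 163328/441)
  21z**3 - 34z**2 - 384z + 736 = (-(9261/20416)z - 10143/5104)(-(20416/441)z**2 + (40832/147)z - 163328/441) + (0)
Last nonzero remainder: -(20416/441)z**2 + (40832/147)z - 163328/441. Dividing through by -20416/441 gives the monic gcd z**2 - 6z + 8.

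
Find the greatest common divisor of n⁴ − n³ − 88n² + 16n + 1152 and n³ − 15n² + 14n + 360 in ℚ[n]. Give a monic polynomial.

Apply the Euclidean algorithm:
  n⁴ − n³ − 88n² + 16n + 1152 = (n + 14)(n³ − 15n² + 14n + 360) + (108n² − 540n − 3888)
  n³ − 15n² + 14n + 360 = ((1/108)n − 5/54)(108n² − 540n − 3888) + (0)
Last nonzero remainder: 108n² − 540n − 3888. Dividing through by 108 gives the monic gcd n² − 5n − 36.

n² − 5n − 36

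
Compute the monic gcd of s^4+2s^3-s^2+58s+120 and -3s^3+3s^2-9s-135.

By polynomial division,
  s^4+2s^3-s^2+58s+120 = (-(1/3)s-1)(-3s^3+3s^2-9s-135) + (-s^2+4s-15)
  -3s^3+3s^2-9s-135 = (3s+9)(-s^2+4s-15) + (0)
Last nonzero remainder: -s^2+4s-15. Dividing through by -1 gives the monic gcd s^2-4s+15.

s^2-4s+15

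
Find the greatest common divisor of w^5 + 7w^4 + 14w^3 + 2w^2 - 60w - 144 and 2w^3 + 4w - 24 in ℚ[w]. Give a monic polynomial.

Repeated division with remainder:
  w^5 + 7w^4 + 14w^3 + 2w^2 - 60w - 144 = ((1/2)w^2 + (7/2)w + 6)(2w^3 + 4w - 24) + (0)
Last nonzero remainder: 2w^3 + 4w - 24. Dividing through by 2 gives the monic gcd w^3 + 2w - 12.

w^3 + 2w - 12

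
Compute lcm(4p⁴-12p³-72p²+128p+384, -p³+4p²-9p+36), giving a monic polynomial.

Euclidean algorithm in ℚ[p]:
  4p⁴-12p³-72p²+128p+384 = (-4p-4)(-p³+4p²-9p+36) + (-92p²+236p+528)
  -p³+4p²-9p+36 = ((1/92)p-33/2116)(-92p²+236p+528) + (-(5850/529)p+23400/529)
  -92p²+236p+528 = ((24334/2925)p+11638/975)(-(5850/529)p+23400/529) + (0)
Last nonzero remainder: -(5850/529)p+23400/529. Dividing through by -5850/529 gives the monic gcd p-4.
Then lcm(f, g) = f·g / gcd(f, g); expanding and making the result monic gives the answer.

p⁶-3p⁵-9p⁴+5p³-66p²+288p+864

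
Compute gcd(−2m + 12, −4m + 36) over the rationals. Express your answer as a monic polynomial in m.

1

Euclidean algorithm in ℚ[m]:
  −2m + 12 = (1/2)(−4m + 36) + (−6)
  −4m + 36 = ((2/3)m − 6)(−6) + (0)
The last nonzero remainder is the constant −6, so the polynomials are coprime and gcd = 1.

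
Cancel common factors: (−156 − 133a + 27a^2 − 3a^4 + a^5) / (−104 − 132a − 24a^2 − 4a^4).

(12 + a − a^2)/(8 + 4a)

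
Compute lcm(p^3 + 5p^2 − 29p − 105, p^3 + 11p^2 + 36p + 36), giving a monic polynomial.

p^5 + 13p^4 + 23p^3 − 277p^2 − 1188p − 1260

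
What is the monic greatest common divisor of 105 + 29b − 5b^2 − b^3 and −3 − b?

Apply the Euclidean algorithm:
  −b^3 − 5b^2 + 29b + 105 = (b^2 + 2b − 35)(−b − 3) + (0)
Last nonzero remainder: −b − 3. Dividing through by −1 gives the monic gcd b + 3.

3 + b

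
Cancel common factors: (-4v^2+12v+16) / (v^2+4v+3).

(-4v+16)/(v+3)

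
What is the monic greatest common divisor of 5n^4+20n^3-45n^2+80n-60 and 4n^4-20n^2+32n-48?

n^2-n+2

By polynomial division,
  5n^4+20n^3-45n^2+80n-60 = (5/4)(4n^4-20n^2+32n-48) + (20n^3-20n^2+40n)
  4n^4-20n^2+32n-48 = ((1/5)n+1/5)(20n^3-20n^2+40n) + (-24n^2+24n-48)
  20n^3-20n^2+40n = (-(5/6)n)(-24n^2+24n-48) + (0)
Last nonzero remainder: -24n^2+24n-48. Dividing through by -24 gives the monic gcd n^2-n+2.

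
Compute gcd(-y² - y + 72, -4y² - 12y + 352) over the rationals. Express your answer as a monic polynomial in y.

By polynomial division,
  -y² - y + 72 = (1/4)(-4y² - 12y + 352) + (2y - 16)
  -4y² - 12y + 352 = (-2y - 22)(2y - 16) + (0)
Last nonzero remainder: 2y - 16. Dividing through by 2 gives the monic gcd y - 8.

y - 8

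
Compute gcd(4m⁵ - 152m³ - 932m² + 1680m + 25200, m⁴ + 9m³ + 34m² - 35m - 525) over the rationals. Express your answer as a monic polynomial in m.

m³ + 12m² + 70m + 175

Euclidean algorithm in ℚ[m]:
  4m⁵ - 152m³ - 932m² + 1680m + 25200 = (4m - 36)(m⁴ + 9m³ + 34m² - 35m - 525) + (36m³ + 432m² + 2520m + 6300)
  m⁴ + 9m³ + 34m² - 35m - 525 = ((1/36)m - 1/12)(36m³ + 432m² + 2520m + 6300) + (0)
Last nonzero remainder: 36m³ + 432m² + 2520m + 6300. Dividing through by 36 gives the monic gcd m³ + 12m² + 70m + 175.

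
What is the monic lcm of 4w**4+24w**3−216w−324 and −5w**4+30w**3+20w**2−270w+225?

By polynomial division,
  4w**4+24w**3−216w−324 = (−4/5)(−5w**4+30w**3+20w**2−270w+225) + (48w**3+16w**2−432w−144)
  −5w**4+30w**3+20w**2−270w+225 = (−(5/48)w+95/144)(48w**3+16w**2−432w−144) + (−(320/9)w**2+320)
  48w**3+16w**2−432w−144 = (−(27/20)w−9/20)(−(320/9)w**2+320) + (0)
Last nonzero remainder: −(320/9)w**2+320. Dividing through by −320/9 gives the monic gcd w**2−9.
Then lcm(f, g) = f·g / gcd(f, g); expanding and making the result monic gives the answer.

w**6−31w**4−24w**3+243w**2+216w−405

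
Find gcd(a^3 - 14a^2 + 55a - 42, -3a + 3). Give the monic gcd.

a - 1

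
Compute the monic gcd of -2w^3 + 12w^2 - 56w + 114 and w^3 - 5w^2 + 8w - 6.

w - 3

By polynomial division,
  -2w^3 + 12w^2 - 56w + 114 = (-2)(w^3 - 5w^2 + 8w - 6) + (2w^2 - 40w + 102)
  w^3 - 5w^2 + 8w - 6 = ((1/2)w + 15/2)(2w^2 - 40w + 102) + (257w - 771)
  2w^2 - 40w + 102 = ((2/257)w - 34/257)(257w - 771) + (0)
Last nonzero remainder: 257w - 771. Dividing through by 257 gives the monic gcd w - 3.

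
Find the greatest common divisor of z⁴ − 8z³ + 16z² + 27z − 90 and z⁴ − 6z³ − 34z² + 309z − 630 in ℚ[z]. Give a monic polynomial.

z² − 7z + 15

Euclidean algorithm in ℚ[z]:
  z⁴ − 8z³ + 16z² + 27z − 90 = (z⁴ − 6z³ − 34z² + 309z − 630) + (−2z³ + 50z² − 282z + 540)
  z⁴ − 6z³ − 34z² + 309z − 630 = (−(1/2)z − 19/2)(−2z³ + 50z² − 282z + 540) + (300z² − 2100z + 4500)
  −2z³ + 50z² − 282z + 540 = (−(1/150)z + 3/25)(300z² − 2100z + 4500) + (0)
Last nonzero remainder: 300z² − 2100z + 4500. Dividing through by 300 gives the monic gcd z² − 7z + 15.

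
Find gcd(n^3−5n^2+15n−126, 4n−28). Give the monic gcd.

1

Repeated division with remainder:
  n^3−5n^2+15n−126 = ((1/4)n^2+(1/2)n+29/4)(4n−28) + (77)
  4n−28 = ((4/77)n−4/11)(77) + (0)
The last nonzero remainder is the constant 77, so the polynomials are coprime and gcd = 1.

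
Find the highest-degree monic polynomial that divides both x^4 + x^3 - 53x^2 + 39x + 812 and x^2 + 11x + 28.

Repeated division with remainder:
  x^4 + x^3 - 53x^2 + 39x + 812 = (x^2 - 10x + 29)(x^2 + 11x + 28) + (0)
The last nonzero remainder x^2 + 11x + 28 is already monic.

x^2 + 11x + 28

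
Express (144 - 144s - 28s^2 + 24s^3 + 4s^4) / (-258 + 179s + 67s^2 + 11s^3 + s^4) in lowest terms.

(-24 + 4s + 4s^2)/(43 + 6s + s^2)

By polynomial division,
  4s^4 + 24s^3 - 28s^2 - 144s + 144 = (4)(s^4 + 11s^3 + 67s^2 + 179s - 258) + (-20s^3 - 296s^2 - 860s + 1176)
  s^4 + 11s^3 + 67s^2 + 179s - 258 = (-(1/20)s + 19/100)(-20s^3 - 296s^2 - 860s + 1176) + ((2006/25)s^2 + (2006/5)s - 12036/25)
  -20s^3 - 296s^2 - 860s + 1176 = (-(250/1003)s - 2450/1003)((2006/25)s^2 + (2006/5)s - 12036/25) + (0)
Last nonzero remainder: (2006/25)s^2 + (2006/5)s - 12036/25. Dividing through by 2006/25 gives the monic gcd s^2 + 5s - 6.
Cancel s^2 + 5s - 6 from numerator and denominator to get the reduced form.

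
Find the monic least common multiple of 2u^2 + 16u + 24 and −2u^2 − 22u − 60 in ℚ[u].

By polynomial division,
  2u^2 + 16u + 24 = (−1)(−2u^2 − 22u − 60) + (−6u − 36)
  −2u^2 − 22u − 60 = ((1/3)u + 5/3)(−6u − 36) + (0)
Last nonzero remainder: −6u − 36. Dividing through by −6 gives the monic gcd u + 6.
Then lcm(f, g) = f·g / gcd(f, g); expanding and making the result monic gives the answer.

u^3 + 13u^2 + 52u + 60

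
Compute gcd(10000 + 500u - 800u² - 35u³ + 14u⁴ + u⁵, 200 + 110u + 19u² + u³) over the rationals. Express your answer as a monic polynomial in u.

40 + 14u + u²

By polynomial division,
  u⁵ + 14u⁴ - 35u³ - 800u² + 500u + 10000 = (u² - 5u - 50)(u³ + 19u² + 110u + 200) + (500u² + 7000u + 20000)
  u³ + 19u² + 110u + 200 = ((1/500)u + 1/100)(500u² + 7000u + 20000) + (0)
Last nonzero remainder: 500u² + 7000u + 20000. Dividing through by 500 gives the monic gcd u² + 14u + 40.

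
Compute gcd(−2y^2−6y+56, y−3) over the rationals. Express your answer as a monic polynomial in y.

Euclidean algorithm in ℚ[y]:
  −2y^2−6y+56 = (−2y−12)(y−3) + (20)
  y−3 = ((1/20)y−3/20)(20) + (0)
The last nonzero remainder is the constant 20, so the polynomials are coprime and gcd = 1.

1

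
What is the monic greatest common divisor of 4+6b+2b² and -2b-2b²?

1+b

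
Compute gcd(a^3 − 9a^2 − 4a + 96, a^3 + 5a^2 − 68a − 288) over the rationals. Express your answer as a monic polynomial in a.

By polynomial division,
  a^3 − 9a^2 − 4a + 96 = (a^3 + 5a^2 − 68a − 288) + (−14a^2 + 64a + 384)
  a^3 + 5a^2 − 68a − 288 = (−(1/14)a − 67/98)(−14a^2 + 64a + 384) + ((156/49)a − 1248/49)
  −14a^2 + 64a + 384 = (−(343/78)a − 196/13)((156/49)a − 1248/49) + (0)
Last nonzero remainder: (156/49)a − 1248/49. Dividing through by 156/49 gives the monic gcd a − 8.

a − 8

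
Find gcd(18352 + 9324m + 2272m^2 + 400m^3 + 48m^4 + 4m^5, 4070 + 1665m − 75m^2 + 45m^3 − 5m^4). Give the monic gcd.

37 + m^2

Repeated division with remainder:
  4m^5 + 48m^4 + 400m^3 + 2272m^2 + 9324m + 18352 = (−(4/5)m − 84/5)(−5m^4 + 45m^3 − 75m^2 + 1665m + 4070) + (1096m^3 + 2344m^2 + 40552m + 86728)
  −5m^4 + 45m^3 − 75m^2 + 1665m + 4070 = (−(5/1096)m + 3815/75076)(1096m^3 + 2344m^2 + 40552m + 86728) + (−(171000/18769)m^2 − 6327000/18769)
  1096m^3 + 2344m^2 + 40552m + 86728 = (−(2571353/21375)m − 5499317/21375)(−(171000/18769)m^2 − 6327000/18769) + (0)
Last nonzero remainder: −(171000/18769)m^2 − 6327000/18769. Dividing through by −171000/18769 gives the monic gcd m^2 + 37.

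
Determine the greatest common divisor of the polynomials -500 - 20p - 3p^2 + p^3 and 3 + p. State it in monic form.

1

Repeated division with remainder:
  p^3 - 3p^2 - 20p - 500 = (p^2 - 6p - 2)(p + 3) + (-494)
  p + 3 = (-(1/494)p - 3/494)(-494) + (0)
The last nonzero remainder is the constant -494, so the polynomials are coprime and gcd = 1.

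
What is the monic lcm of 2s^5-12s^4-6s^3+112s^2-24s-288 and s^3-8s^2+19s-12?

Repeated division with remainder:
  2s^5-12s^4-6s^3+112s^2-24s-288 = (2s^2+4s-12)(s^3-8s^2+19s-12) + (-36s^2+252s-432)
  s^3-8s^2+19s-12 = (-(1/36)s+1/36)(-36s^2+252s-432) + (0)
Last nonzero remainder: -36s^2+252s-432. Dividing through by -36 gives the monic gcd s^2-7s+12.
Then lcm(f, g) = f·g / gcd(f, g); expanding and making the result monic gives the answer.

s^6-7s^5+3s^4+59s^3-68s^2-132s+144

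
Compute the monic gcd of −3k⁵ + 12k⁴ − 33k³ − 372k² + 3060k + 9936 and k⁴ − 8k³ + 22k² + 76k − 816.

k² − 2k − 24

Repeated division with remainder:
  −3k⁵ + 12k⁴ − 33k³ − 372k² + 3060k + 9936 = (−3k − 12)(k⁴ − 8k³ + 22k² + 76k − 816) + (−63k³ + 120k² + 1524k + 144)
  k⁴ − 8k³ + 22k² + 76k − 816 = (−(1/63)k + 128/1323)(−63k³ + 120k² + 1524k + 144) + ((15250/441)k² − (30500/441)k − 122000/147)
  −63k³ + 120k² + 1524k + 144 = (−(27783/15250)k − 1323/7625)((15250/441)k² − (30500/441)k − 122000/147) + (0)
Last nonzero remainder: (15250/441)k² − (30500/441)k − 122000/147. Dividing through by 15250/441 gives the monic gcd k² − 2k − 24.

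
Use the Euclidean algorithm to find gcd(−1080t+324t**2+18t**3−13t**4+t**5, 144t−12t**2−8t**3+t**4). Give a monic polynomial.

Apply the Euclidean algorithm:
  t**5−13t**4+18t**3+324t**2−1080t = (t−5)(t**4−8t**3−12t**2+144t) + (−10t**3+120t**2−360t)
  t**4−8t**3−12t**2+144t = (−(1/10)t−2/5)(−10t**3+120t**2−360t) + (0)
Last nonzero remainder: −10t**3+120t**2−360t. Dividing through by −10 gives the monic gcd t**3−12t**2+36t.

36t−12t**2+t**3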